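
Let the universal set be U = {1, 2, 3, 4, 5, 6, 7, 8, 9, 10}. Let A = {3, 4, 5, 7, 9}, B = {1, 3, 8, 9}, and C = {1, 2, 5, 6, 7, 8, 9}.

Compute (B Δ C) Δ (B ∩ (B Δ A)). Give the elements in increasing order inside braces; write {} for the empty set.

B Δ C = {2, 3, 5, 6, 7}
B Δ A = {1, 4, 5, 7, 8}
B ∩ (B Δ A) = {1, 8}
(B Δ C) Δ (B ∩ (B Δ A)) = {1, 2, 3, 5, 6, 7, 8}

{1, 2, 3, 5, 6, 7, 8}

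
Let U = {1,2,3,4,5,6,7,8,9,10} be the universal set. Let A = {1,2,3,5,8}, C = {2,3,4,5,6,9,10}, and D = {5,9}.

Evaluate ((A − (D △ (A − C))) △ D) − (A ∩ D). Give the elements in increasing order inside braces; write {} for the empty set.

{2,3,9}

A − C = {1,8}
D △ (A − C) = {1,5,8,9}
A − (D △ (A − C)) = {2,3}
(A − (D △ (A − C))) △ D = {2,3,5,9}
A ∩ D = {5}
((A − (D △ (A − C))) △ D) − (A ∩ D) = {2,3,9}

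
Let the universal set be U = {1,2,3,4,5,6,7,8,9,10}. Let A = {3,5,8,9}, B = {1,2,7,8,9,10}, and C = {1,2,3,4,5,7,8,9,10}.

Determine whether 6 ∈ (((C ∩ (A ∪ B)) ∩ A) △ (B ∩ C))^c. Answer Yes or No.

6 ∉ A and 6 ∉ B, so 6 ∉ A ∪ B
6 ∉ C and 6 ∉ (A ∪ B), so 6 ∉ C ∩ (A ∪ B)
6 ∉ (C ∩ (A ∪ B)) and 6 ∉ A, so 6 ∉ (C ∩ (A ∪ B)) ∩ A
6 ∉ B and 6 ∉ C, so 6 ∉ B ∩ C
6 ∉ ((C ∩ (A ∪ B)) ∩ A) and 6 ∉ (B ∩ C), so 6 ∉ ((C ∩ (A ∪ B)) ∩ A) △ (B ∩ C)
6 ∈ (((C ∩ (A ∪ B)) ∩ A) △ (B ∩ C))^c since 6 ∉ (((C ∩ (A ∪ B)) ∩ A) △ (B ∩ C))

Yes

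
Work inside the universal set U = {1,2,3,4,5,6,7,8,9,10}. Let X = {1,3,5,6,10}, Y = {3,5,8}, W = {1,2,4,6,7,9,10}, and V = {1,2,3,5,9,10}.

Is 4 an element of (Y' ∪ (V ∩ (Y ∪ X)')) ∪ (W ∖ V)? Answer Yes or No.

4 ∉ Y, so 4 ∈ Y'
4 ∉ Y and 4 ∉ X, so 4 ∉ Y ∪ X
4 ∈ (Y ∪ X)' since 4 ∉ (Y ∪ X)
4 ∉ V and 4 ∈ (Y ∪ X)', so 4 ∉ V ∩ (Y ∪ X)'
4 ∈ Y' and 4 ∉ (V ∩ (Y ∪ X)'), so 4 ∈ Y' ∪ (V ∩ (Y ∪ X)')
4 ∈ W and 4 ∉ V, so 4 ∈ W ∖ V
4 ∈ (Y' ∪ (V ∩ (Y ∪ X)')) and 4 ∈ (W ∖ V), so 4 ∈ (Y' ∪ (V ∩ (Y ∪ X)')) ∪ (W ∖ V)

Yes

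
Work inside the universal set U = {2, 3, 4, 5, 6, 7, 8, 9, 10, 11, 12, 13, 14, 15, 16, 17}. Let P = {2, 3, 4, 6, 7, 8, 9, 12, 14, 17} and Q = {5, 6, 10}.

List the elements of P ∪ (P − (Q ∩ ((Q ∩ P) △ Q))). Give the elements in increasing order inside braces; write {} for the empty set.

{2, 3, 4, 6, 7, 8, 9, 12, 14, 17}

Q ∩ P = {6}
(Q ∩ P) △ Q = {5, 10}
Q ∩ ((Q ∩ P) △ Q) = {5, 10}
P − (Q ∩ ((Q ∩ P) △ Q)) = {2, 3, 4, 6, 7, 8, 9, 12, 14, 17}
P ∪ (P − (Q ∩ ((Q ∩ P) △ Q))) = {2, 3, 4, 6, 7, 8, 9, 12, 14, 17}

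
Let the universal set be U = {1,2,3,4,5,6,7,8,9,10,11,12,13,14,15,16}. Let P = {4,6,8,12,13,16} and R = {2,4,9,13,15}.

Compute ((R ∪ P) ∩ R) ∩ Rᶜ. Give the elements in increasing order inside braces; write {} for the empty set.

{}

R ∪ P = {2,4,6,8,9,12,13,15,16}
(R ∪ P) ∩ R = {2,4,9,13,15}
Rᶜ = {1,3,5,6,7,8,10,11,12,14,16}
((R ∪ P) ∩ R) ∩ Rᶜ = {}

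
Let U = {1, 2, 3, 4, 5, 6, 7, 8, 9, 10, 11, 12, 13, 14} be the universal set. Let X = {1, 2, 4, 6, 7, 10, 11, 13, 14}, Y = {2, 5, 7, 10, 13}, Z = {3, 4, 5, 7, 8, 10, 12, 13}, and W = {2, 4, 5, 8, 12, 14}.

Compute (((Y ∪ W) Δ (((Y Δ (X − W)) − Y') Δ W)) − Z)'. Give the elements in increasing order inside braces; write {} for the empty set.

Y ∪ W = {2, 4, 5, 7, 8, 10, 12, 13, 14}
X − W = {1, 6, 7, 10, 11, 13}
Y Δ (X − W) = {1, 2, 5, 6, 11}
Y' = {1, 3, 4, 6, 8, 9, 11, 12, 14}
(Y Δ (X − W)) − Y' = {2, 5}
((Y Δ (X − W)) − Y') Δ W = {4, 8, 12, 14}
(Y ∪ W) Δ (((Y Δ (X − W)) − Y') Δ W) = {2, 5, 7, 10, 13}
((Y ∪ W) Δ (((Y Δ (X − W)) − Y') Δ W)) − Z = {2}
(((Y ∪ W) Δ (((Y Δ (X − W)) − Y') Δ W)) − Z)' = {1, 3, 4, 5, 6, 7, 8, 9, 10, 11, 12, 13, 14}

{1, 3, 4, 5, 6, 7, 8, 9, 10, 11, 12, 13, 14}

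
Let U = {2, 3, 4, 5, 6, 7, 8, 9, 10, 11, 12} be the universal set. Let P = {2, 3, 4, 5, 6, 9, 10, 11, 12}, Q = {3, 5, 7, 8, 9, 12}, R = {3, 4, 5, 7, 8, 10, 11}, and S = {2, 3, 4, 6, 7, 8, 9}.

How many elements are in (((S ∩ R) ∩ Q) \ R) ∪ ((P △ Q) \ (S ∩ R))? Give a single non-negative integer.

S ∩ R = {3, 4, 7, 8}
(S ∩ R) ∩ Q = {3, 7, 8}
((S ∩ R) ∩ Q) \ R = {}
P △ Q = {2, 4, 6, 7, 8, 10, 11}
(P △ Q) \ (S ∩ R) = {2, 6, 10, 11}
(((S ∩ R) ∩ Q) \ R) ∪ ((P △ Q) \ (S ∩ R)) = {2, 6, 10, 11}
|(((S ∩ R) ∩ Q) \ R) ∪ ((P △ Q) \ (S ∩ R))| = 4

4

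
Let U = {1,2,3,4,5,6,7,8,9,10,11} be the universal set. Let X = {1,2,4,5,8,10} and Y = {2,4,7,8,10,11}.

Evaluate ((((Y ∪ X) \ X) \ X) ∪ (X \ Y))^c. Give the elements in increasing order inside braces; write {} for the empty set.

Y ∪ X = {1,2,4,5,7,8,10,11}
(Y ∪ X) \ X = {7,11}
((Y ∪ X) \ X) \ X = {7,11}
X \ Y = {1,5}
(((Y ∪ X) \ X) \ X) ∪ (X \ Y) = {1,5,7,11}
((((Y ∪ X) \ X) \ X) ∪ (X \ Y))^c = {2,3,4,6,8,9,10}

{2,3,4,6,8,9,10}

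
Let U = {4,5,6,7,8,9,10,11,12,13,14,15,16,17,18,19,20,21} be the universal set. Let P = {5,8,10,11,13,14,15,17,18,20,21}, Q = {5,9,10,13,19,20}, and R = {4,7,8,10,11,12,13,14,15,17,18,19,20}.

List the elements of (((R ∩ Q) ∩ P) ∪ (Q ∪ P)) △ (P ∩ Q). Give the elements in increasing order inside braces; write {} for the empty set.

{8,9,11,14,15,17,18,19,21}

R ∩ Q = {10,13,19,20}
(R ∩ Q) ∩ P = {10,13,20}
Q ∪ P = {5,8,9,10,11,13,14,15,17,18,19,20,21}
((R ∩ Q) ∩ P) ∪ (Q ∪ P) = {5,8,9,10,11,13,14,15,17,18,19,20,21}
P ∩ Q = {5,10,13,20}
(((R ∩ Q) ∩ P) ∪ (Q ∪ P)) △ (P ∩ Q) = {8,9,11,14,15,17,18,19,21}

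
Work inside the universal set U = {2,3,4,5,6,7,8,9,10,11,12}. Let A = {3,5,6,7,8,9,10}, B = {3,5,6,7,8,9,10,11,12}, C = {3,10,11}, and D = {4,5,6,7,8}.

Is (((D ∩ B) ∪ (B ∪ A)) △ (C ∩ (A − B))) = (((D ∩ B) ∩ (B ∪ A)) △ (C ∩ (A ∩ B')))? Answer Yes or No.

D ∩ B = {5,6,7,8}
B ∪ A = {3,5,6,7,8,9,10,11,12}
(D ∩ B) ∪ (B ∪ A) = {3,5,6,7,8,9,10,11,12}
A − B = {}
C ∩ (A − B) = {}
((D ∩ B) ∪ (B ∪ A)) △ (C ∩ (A − B)) = {3,5,6,7,8,9,10,11,12}
(D ∩ B) ∩ (B ∪ A) = {5,6,7,8}
B' = {2,4}
A ∩ B' = {}
C ∩ (A ∩ B') = {}
((D ∩ B) ∩ (B ∪ A)) △ (C ∩ (A ∩ B')) = {5,6,7,8}
3 ∈ ((D ∩ B) ∪ (B ∪ A)) △ (C ∩ (A − B)) but 3 ∉ ((D ∩ B) ∩ (B ∪ A)) △ (C ∩ (A ∩ B')), so they differ.

No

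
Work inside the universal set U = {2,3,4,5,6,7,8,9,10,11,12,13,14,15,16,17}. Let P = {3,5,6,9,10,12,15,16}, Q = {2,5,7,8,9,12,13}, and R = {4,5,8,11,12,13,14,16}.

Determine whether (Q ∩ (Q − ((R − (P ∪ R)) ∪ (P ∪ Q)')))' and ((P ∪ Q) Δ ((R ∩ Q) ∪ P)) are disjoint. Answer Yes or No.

P ∪ R = {3,4,5,6,8,9,10,11,12,13,14,15,16}
R − (P ∪ R) = {}
P ∪ Q = {2,3,5,6,7,8,9,10,12,13,15,16}
(P ∪ Q)' = {4,11,14,17}
(R − (P ∪ R)) ∪ (P ∪ Q)' = {4,11,14,17}
Q − ((R − (P ∪ R)) ∪ (P ∪ Q)') = {2,5,7,8,9,12,13}
Q ∩ (Q − ((R − (P ∪ R)) ∪ (P ∪ Q)')) = {2,5,7,8,9,12,13}
(Q ∩ (Q − ((R − (P ∪ R)) ∪ (P ∪ Q)')))' = {3,4,6,10,11,14,15,16,17}
R ∩ Q = {5,8,12,13}
(R ∩ Q) ∪ P = {3,5,6,8,9,10,12,13,15,16}
(P ∪ Q) Δ ((R ∩ Q) ∪ P) = {2,7}
{3,4,6,10,11,14,15,16,17} and {2,7} share no elements.

Yes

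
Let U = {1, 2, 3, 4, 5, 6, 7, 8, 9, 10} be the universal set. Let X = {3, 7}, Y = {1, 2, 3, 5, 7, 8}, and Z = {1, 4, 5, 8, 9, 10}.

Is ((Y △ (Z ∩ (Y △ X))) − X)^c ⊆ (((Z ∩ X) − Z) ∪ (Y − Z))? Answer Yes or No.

Y △ X = {1, 2, 5, 8}
Z ∩ (Y △ X) = {1, 5, 8}
Y △ (Z ∩ (Y △ X)) = {2, 3, 7}
(Y △ (Z ∩ (Y △ X))) − X = {2}
((Y △ (Z ∩ (Y △ X))) − X)^c = {1, 3, 4, 5, 6, 7, 8, 9, 10}
Z ∩ X = {}
(Z ∩ X) − Z = {}
Y − Z = {2, 3, 7}
((Z ∩ X) − Z) ∪ (Y − Z) = {2, 3, 7}
1 ∈ ((Y △ (Z ∩ (Y △ X))) − X)^c but 1 ∉ ((Z ∩ X) − Z) ∪ (Y − Z), so the inclusion fails.

No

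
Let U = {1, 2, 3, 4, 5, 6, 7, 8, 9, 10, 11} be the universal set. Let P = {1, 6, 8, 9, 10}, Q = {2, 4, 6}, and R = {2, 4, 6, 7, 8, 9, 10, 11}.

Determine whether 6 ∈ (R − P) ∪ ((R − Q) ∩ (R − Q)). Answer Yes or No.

6 ∈ R and 6 ∈ P, so 6 ∉ R − P
6 ∈ R and 6 ∈ Q, so 6 ∉ R − Q
6 ∈ R and 6 ∈ Q, so 6 ∉ R − Q
6 ∉ (R − Q) and 6 ∉ (R − Q), so 6 ∉ (R − Q) ∩ (R − Q)
6 ∉ (R − P) and 6 ∉ ((R − Q) ∩ (R − Q)), so 6 ∉ (R − P) ∪ ((R − Q) ∩ (R − Q))

No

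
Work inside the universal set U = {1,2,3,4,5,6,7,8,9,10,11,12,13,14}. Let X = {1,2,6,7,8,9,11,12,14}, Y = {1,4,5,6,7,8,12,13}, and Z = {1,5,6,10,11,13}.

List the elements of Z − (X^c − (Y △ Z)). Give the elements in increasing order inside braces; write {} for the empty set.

X^c = {3,4,5,10,13}
Y △ Z = {4,7,8,10,11,12}
X^c − (Y △ Z) = {3,5,13}
Z − (X^c − (Y △ Z)) = {1,6,10,11}

{1,6,10,11}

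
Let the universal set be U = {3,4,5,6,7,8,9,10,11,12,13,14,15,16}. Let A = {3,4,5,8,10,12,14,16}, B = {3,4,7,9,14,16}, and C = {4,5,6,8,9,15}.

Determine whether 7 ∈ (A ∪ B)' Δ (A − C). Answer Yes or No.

No

7 ∉ A and 7 ∈ B, so 7 ∈ A ∪ B
7 ∉ (A ∪ B)' since 7 ∈ (A ∪ B)
7 ∉ A and 7 ∉ C, so 7 ∉ A − C
7 ∉ (A ∪ B)' and 7 ∉ (A − C), so 7 ∉ (A ∪ B)' Δ (A − C)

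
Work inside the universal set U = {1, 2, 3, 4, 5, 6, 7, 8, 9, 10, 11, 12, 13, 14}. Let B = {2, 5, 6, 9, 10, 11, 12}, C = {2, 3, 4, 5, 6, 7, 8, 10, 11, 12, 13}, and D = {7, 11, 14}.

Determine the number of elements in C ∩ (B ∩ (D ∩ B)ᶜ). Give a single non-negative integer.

5

D ∩ B = {11}
(D ∩ B)ᶜ = {1, 2, 3, 4, 5, 6, 7, 8, 9, 10, 12, 13, 14}
B ∩ (D ∩ B)ᶜ = {2, 5, 6, 9, 10, 12}
C ∩ (B ∩ (D ∩ B)ᶜ) = {2, 5, 6, 10, 12}
|C ∩ (B ∩ (D ∩ B)ᶜ)| = 5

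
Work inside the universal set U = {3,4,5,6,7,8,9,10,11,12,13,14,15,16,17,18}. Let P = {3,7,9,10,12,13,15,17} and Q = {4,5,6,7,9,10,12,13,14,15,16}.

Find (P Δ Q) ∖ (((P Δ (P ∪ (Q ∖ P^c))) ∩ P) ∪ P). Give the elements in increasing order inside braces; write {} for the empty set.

P Δ Q = {3,4,5,6,14,16,17}
P^c = {4,5,6,8,11,14,16,18}
Q ∖ P^c = {7,9,10,12,13,15}
P ∪ (Q ∖ P^c) = {3,7,9,10,12,13,15,17}
P Δ (P ∪ (Q ∖ P^c)) = {}
(P Δ (P ∪ (Q ∖ P^c))) ∩ P = {}
((P Δ (P ∪ (Q ∖ P^c))) ∩ P) ∪ P = {3,7,9,10,12,13,15,17}
(P Δ Q) ∖ (((P Δ (P ∪ (Q ∖ P^c))) ∩ P) ∪ P) = {4,5,6,14,16}

{4,5,6,14,16}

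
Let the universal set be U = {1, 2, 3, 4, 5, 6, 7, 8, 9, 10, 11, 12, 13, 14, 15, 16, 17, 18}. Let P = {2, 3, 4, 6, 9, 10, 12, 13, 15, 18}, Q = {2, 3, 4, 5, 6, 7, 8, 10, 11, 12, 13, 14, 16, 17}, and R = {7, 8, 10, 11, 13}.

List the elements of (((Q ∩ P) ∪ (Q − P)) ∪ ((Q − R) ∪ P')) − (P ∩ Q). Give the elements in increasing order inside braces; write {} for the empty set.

Q ∩ P = {2, 3, 4, 6, 10, 12, 13}
Q − P = {5, 7, 8, 11, 14, 16, 17}
(Q ∩ P) ∪ (Q − P) = {2, 3, 4, 5, 6, 7, 8, 10, 11, 12, 13, 14, 16, 17}
Q − R = {2, 3, 4, 5, 6, 12, 14, 16, 17}
P' = {1, 5, 7, 8, 11, 14, 16, 17}
(Q − R) ∪ P' = {1, 2, 3, 4, 5, 6, 7, 8, 11, 12, 14, 16, 17}
((Q ∩ P) ∪ (Q − P)) ∪ ((Q − R) ∪ P') = {1, 2, 3, 4, 5, 6, 7, 8, 10, 11, 12, 13, 14, 16, 17}
P ∩ Q = {2, 3, 4, 6, 10, 12, 13}
(((Q ∩ P) ∪ (Q − P)) ∪ ((Q − R) ∪ P')) − (P ∩ Q) = {1, 5, 7, 8, 11, 14, 16, 17}

{1, 5, 7, 8, 11, 14, 16, 17}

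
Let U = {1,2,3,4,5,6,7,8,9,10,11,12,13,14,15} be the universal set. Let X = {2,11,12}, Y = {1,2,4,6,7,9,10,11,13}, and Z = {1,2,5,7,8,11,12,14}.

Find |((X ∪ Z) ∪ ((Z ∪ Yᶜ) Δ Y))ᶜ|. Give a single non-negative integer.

0

X ∪ Z = {1,2,5,7,8,11,12,14}
Yᶜ = {3,5,8,12,14,15}
Z ∪ Yᶜ = {1,2,3,5,7,8,11,12,14,15}
(Z ∪ Yᶜ) Δ Y = {3,4,5,6,8,9,10,12,13,14,15}
(X ∪ Z) ∪ ((Z ∪ Yᶜ) Δ Y) = {1,2,3,4,5,6,7,8,9,10,11,12,13,14,15}
((X ∪ Z) ∪ ((Z ∪ Yᶜ) Δ Y))ᶜ = {}
|((X ∪ Z) ∪ ((Z ∪ Yᶜ) Δ Y))ᶜ| = 0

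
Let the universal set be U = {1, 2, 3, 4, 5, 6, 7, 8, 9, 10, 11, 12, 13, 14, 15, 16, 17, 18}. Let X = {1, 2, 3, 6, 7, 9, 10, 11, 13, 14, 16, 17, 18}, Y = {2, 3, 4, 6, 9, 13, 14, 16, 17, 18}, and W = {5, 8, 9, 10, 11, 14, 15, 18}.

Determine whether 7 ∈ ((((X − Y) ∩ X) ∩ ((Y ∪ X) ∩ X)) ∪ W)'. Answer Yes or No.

No

7 ∈ X and 7 ∉ Y, so 7 ∈ X − Y
7 ∈ (X − Y) and 7 ∈ X, so 7 ∈ (X − Y) ∩ X
7 ∉ Y and 7 ∈ X, so 7 ∈ Y ∪ X
7 ∈ (Y ∪ X) and 7 ∈ X, so 7 ∈ (Y ∪ X) ∩ X
7 ∈ ((X − Y) ∩ X) and 7 ∈ ((Y ∪ X) ∩ X), so 7 ∈ ((X − Y) ∩ X) ∩ ((Y ∪ X) ∩ X)
7 ∈ (((X − Y) ∩ X) ∩ ((Y ∪ X) ∩ X)) and 7 ∉ W, so 7 ∈ (((X − Y) ∩ X) ∩ ((Y ∪ X) ∩ X)) ∪ W
7 ∉ ((((X − Y) ∩ X) ∩ ((Y ∪ X) ∩ X)) ∪ W)' since 7 ∈ ((((X − Y) ∩ X) ∩ ((Y ∪ X) ∩ X)) ∪ W)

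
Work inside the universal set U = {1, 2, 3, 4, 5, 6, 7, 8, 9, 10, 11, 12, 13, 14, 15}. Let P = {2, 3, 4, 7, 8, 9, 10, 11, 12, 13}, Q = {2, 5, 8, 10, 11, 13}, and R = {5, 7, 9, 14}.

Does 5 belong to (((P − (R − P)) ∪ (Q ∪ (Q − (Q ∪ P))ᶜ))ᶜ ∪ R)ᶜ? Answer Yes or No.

5 ∈ R and 5 ∉ P, so 5 ∈ R − P
5 ∉ P and 5 ∈ (R − P), so 5 ∉ P − (R − P)
5 ∈ Q and 5 ∉ P, so 5 ∈ Q ∪ P
5 ∈ Q and 5 ∈ (Q ∪ P), so 5 ∉ Q − (Q ∪ P)
5 ∈ (Q − (Q ∪ P))ᶜ since 5 ∉ (Q − (Q ∪ P))
5 ∈ Q and 5 ∈ (Q − (Q ∪ P))ᶜ, so 5 ∈ Q ∪ (Q − (Q ∪ P))ᶜ
5 ∉ (P − (R − P)) and 5 ∈ (Q ∪ (Q − (Q ∪ P))ᶜ), so 5 ∈ (P − (R − P)) ∪ (Q ∪ (Q − (Q ∪ P))ᶜ)
5 ∉ ((P − (R − P)) ∪ (Q ∪ (Q − (Q ∪ P))ᶜ))ᶜ since 5 ∈ ((P − (R − P)) ∪ (Q ∪ (Q − (Q ∪ P))ᶜ))
5 ∉ ((P − (R − P)) ∪ (Q ∪ (Q − (Q ∪ P))ᶜ))ᶜ and 5 ∈ R, so 5 ∈ ((P − (R − P)) ∪ (Q ∪ (Q − (Q ∪ P))ᶜ))ᶜ ∪ R
5 ∉ (((P − (R − P)) ∪ (Q ∪ (Q − (Q ∪ P))ᶜ))ᶜ ∪ R)ᶜ since 5 ∈ (((P − (R − P)) ∪ (Q ∪ (Q − (Q ∪ P))ᶜ))ᶜ ∪ R)

No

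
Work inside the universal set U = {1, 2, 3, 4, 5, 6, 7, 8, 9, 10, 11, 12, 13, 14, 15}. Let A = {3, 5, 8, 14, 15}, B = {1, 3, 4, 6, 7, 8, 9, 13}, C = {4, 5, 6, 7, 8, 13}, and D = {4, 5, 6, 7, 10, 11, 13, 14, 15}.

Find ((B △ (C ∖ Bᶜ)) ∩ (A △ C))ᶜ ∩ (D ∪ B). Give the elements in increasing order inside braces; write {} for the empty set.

{1, 4, 5, 6, 7, 8, 9, 10, 11, 13, 14, 15}

Bᶜ = {2, 5, 10, 11, 12, 14, 15}
C ∖ Bᶜ = {4, 6, 7, 8, 13}
B △ (C ∖ Bᶜ) = {1, 3, 9}
A △ C = {3, 4, 6, 7, 13, 14, 15}
(B △ (C ∖ Bᶜ)) ∩ (A △ C) = {3}
((B △ (C ∖ Bᶜ)) ∩ (A △ C))ᶜ = {1, 2, 4, 5, 6, 7, 8, 9, 10, 11, 12, 13, 14, 15}
D ∪ B = {1, 3, 4, 5, 6, 7, 8, 9, 10, 11, 13, 14, 15}
((B △ (C ∖ Bᶜ)) ∩ (A △ C))ᶜ ∩ (D ∪ B) = {1, 4, 5, 6, 7, 8, 9, 10, 11, 13, 14, 15}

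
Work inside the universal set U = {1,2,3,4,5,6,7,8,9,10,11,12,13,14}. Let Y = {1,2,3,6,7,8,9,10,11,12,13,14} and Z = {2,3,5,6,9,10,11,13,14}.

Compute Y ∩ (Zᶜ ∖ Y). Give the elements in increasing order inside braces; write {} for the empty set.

{}

Zᶜ = {1,4,7,8,12}
Zᶜ ∖ Y = {4}
Y ∩ (Zᶜ ∖ Y) = {}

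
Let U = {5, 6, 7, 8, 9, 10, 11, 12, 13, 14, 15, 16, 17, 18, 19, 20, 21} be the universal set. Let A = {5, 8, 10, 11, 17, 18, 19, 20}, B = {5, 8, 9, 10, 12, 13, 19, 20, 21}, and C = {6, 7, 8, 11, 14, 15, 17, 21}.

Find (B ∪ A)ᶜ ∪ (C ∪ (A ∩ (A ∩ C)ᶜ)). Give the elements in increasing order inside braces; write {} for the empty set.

{5, 6, 7, 8, 10, 11, 14, 15, 16, 17, 18, 19, 20, 21}

B ∪ A = {5, 8, 9, 10, 11, 12, 13, 17, 18, 19, 20, 21}
(B ∪ A)ᶜ = {6, 7, 14, 15, 16}
A ∩ C = {8, 11, 17}
(A ∩ C)ᶜ = {5, 6, 7, 9, 10, 12, 13, 14, 15, 16, 18, 19, 20, 21}
A ∩ (A ∩ C)ᶜ = {5, 10, 18, 19, 20}
C ∪ (A ∩ (A ∩ C)ᶜ) = {5, 6, 7, 8, 10, 11, 14, 15, 17, 18, 19, 20, 21}
(B ∪ A)ᶜ ∪ (C ∪ (A ∩ (A ∩ C)ᶜ)) = {5, 6, 7, 8, 10, 11, 14, 15, 16, 17, 18, 19, 20, 21}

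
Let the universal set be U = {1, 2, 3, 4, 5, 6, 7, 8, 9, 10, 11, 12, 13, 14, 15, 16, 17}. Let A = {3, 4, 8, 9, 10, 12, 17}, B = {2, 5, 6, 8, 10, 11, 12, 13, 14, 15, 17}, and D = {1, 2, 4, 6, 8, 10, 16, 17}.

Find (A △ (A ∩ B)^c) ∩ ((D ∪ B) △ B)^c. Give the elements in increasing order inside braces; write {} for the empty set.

{2, 5, 6, 7, 8, 10, 11, 12, 13, 14, 15, 17}

A ∩ B = {8, 10, 12, 17}
(A ∩ B)^c = {1, 2, 3, 4, 5, 6, 7, 9, 11, 13, 14, 15, 16}
A △ (A ∩ B)^c = {1, 2, 5, 6, 7, 8, 10, 11, 12, 13, 14, 15, 16, 17}
D ∪ B = {1, 2, 4, 5, 6, 8, 10, 11, 12, 13, 14, 15, 16, 17}
(D ∪ B) △ B = {1, 4, 16}
((D ∪ B) △ B)^c = {2, 3, 5, 6, 7, 8, 9, 10, 11, 12, 13, 14, 15, 17}
(A △ (A ∩ B)^c) ∩ ((D ∪ B) △ B)^c = {2, 5, 6, 7, 8, 10, 11, 12, 13, 14, 15, 17}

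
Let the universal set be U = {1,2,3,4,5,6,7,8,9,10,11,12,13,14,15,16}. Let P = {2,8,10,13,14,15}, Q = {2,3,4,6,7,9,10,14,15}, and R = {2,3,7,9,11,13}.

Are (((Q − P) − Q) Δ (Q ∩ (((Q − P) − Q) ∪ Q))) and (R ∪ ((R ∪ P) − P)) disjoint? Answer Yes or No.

Q − P = {3,4,6,7,9}
(Q − P) − Q = {}
((Q − P) − Q) ∪ Q = {2,3,4,6,7,9,10,14,15}
Q ∩ (((Q − P) − Q) ∪ Q) = {2,3,4,6,7,9,10,14,15}
((Q − P) − Q) Δ (Q ∩ (((Q − P) − Q) ∪ Q)) = {2,3,4,6,7,9,10,14,15}
R ∪ P = {2,3,7,8,9,10,11,13,14,15}
(R ∪ P) − P = {3,7,9,11}
R ∪ ((R ∪ P) − P) = {2,3,7,9,11,13}
2 lies in both, so they are not disjoint.

No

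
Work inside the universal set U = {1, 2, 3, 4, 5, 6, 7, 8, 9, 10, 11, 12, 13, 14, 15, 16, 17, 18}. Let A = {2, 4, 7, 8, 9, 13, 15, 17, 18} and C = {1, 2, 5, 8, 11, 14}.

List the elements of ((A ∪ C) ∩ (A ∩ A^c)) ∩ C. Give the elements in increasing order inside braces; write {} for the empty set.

{}

A ∪ C = {1, 2, 4, 5, 7, 8, 9, 11, 13, 14, 15, 17, 18}
A^c = {1, 3, 5, 6, 10, 11, 12, 14, 16}
A ∩ A^c = {}
(A ∪ C) ∩ (A ∩ A^c) = {}
((A ∪ C) ∩ (A ∩ A^c)) ∩ C = {}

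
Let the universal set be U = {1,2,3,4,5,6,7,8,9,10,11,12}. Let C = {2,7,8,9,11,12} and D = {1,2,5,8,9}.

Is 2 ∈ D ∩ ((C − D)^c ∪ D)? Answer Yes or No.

2 ∈ C and 2 ∈ D, so 2 ∉ C − D
2 ∈ (C − D)^c since 2 ∉ (C − D)
2 ∈ (C − D)^c and 2 ∈ D, so 2 ∈ (C − D)^c ∪ D
2 ∈ D and 2 ∈ ((C − D)^c ∪ D), so 2 ∈ D ∩ ((C − D)^c ∪ D)

Yes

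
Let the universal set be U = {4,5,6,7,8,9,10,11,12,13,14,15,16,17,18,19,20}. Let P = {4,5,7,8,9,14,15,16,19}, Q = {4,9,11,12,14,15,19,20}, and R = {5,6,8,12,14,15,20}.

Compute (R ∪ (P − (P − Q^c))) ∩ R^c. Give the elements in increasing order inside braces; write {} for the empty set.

{7,16}

Q^c = {5,6,7,8,10,13,16,17,18}
P − Q^c = {4,9,14,15,19}
P − (P − Q^c) = {5,7,8,16}
R ∪ (P − (P − Q^c)) = {5,6,7,8,12,14,15,16,20}
R^c = {4,7,9,10,11,13,16,17,18,19}
(R ∪ (P − (P − Q^c))) ∩ R^c = {7,16}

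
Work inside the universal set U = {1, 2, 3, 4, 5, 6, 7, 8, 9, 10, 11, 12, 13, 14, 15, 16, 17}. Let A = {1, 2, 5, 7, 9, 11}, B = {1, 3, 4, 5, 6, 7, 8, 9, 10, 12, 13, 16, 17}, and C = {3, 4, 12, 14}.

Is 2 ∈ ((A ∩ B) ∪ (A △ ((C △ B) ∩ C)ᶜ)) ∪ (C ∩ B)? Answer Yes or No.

2 ∈ A and 2 ∉ B, so 2 ∉ A ∩ B
2 ∉ C and 2 ∉ B, so 2 ∉ C △ B
2 ∉ (C △ B) and 2 ∉ C, so 2 ∉ (C △ B) ∩ C
2 ∈ ((C △ B) ∩ C)ᶜ since 2 ∉ ((C △ B) ∩ C)
2 ∈ A and 2 ∈ ((C △ B) ∩ C)ᶜ, so 2 ∉ A △ ((C △ B) ∩ C)ᶜ
2 ∉ (A ∩ B) and 2 ∉ (A △ ((C △ B) ∩ C)ᶜ), so 2 ∉ (A ∩ B) ∪ (A △ ((C △ B) ∩ C)ᶜ)
2 ∉ C and 2 ∉ B, so 2 ∉ C ∩ B
2 ∉ ((A ∩ B) ∪ (A △ ((C △ B) ∩ C)ᶜ)) and 2 ∉ (C ∩ B), so 2 ∉ ((A ∩ B) ∪ (A △ ((C △ B) ∩ C)ᶜ)) ∪ (C ∩ B)

No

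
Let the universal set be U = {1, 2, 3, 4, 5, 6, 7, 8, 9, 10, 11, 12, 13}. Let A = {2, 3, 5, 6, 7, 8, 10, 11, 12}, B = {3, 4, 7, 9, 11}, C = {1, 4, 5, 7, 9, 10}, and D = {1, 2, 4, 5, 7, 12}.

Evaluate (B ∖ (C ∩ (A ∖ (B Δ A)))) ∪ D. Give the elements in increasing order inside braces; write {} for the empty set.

{1, 2, 3, 4, 5, 7, 9, 11, 12}

B Δ A = {2, 4, 5, 6, 8, 9, 10, 12}
A ∖ (B Δ A) = {3, 7, 11}
C ∩ (A ∖ (B Δ A)) = {7}
B ∖ (C ∩ (A ∖ (B Δ A))) = {3, 4, 9, 11}
(B ∖ (C ∩ (A ∖ (B Δ A)))) ∪ D = {1, 2, 3, 4, 5, 7, 9, 11, 12}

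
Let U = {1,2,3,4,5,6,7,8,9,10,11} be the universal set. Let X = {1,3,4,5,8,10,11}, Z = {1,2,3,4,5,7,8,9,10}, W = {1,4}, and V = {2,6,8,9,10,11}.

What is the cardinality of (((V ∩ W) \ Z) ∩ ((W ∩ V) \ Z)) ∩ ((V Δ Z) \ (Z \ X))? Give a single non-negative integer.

0

V ∩ W = {}
(V ∩ W) \ Z = {}
W ∩ V = {}
(W ∩ V) \ Z = {}
((V ∩ W) \ Z) ∩ ((W ∩ V) \ Z) = {}
V Δ Z = {1,3,4,5,6,7,11}
Z \ X = {2,7,9}
(V Δ Z) \ (Z \ X) = {1,3,4,5,6,11}
(((V ∩ W) \ Z) ∩ ((W ∩ V) \ Z)) ∩ ((V Δ Z) \ (Z \ X)) = {}
|(((V ∩ W) \ Z) ∩ ((W ∩ V) \ Z)) ∩ ((V Δ Z) \ (Z \ X))| = 0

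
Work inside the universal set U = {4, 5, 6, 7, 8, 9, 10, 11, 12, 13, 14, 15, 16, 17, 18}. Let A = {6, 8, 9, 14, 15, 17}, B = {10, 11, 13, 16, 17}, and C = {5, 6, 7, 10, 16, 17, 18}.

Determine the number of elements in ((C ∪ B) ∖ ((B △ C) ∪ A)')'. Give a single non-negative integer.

8

C ∪ B = {5, 6, 7, 10, 11, 13, 16, 17, 18}
B △ C = {5, 6, 7, 11, 13, 18}
(B △ C) ∪ A = {5, 6, 7, 8, 9, 11, 13, 14, 15, 17, 18}
((B △ C) ∪ A)' = {4, 10, 12, 16}
(C ∪ B) ∖ ((B △ C) ∪ A)' = {5, 6, 7, 11, 13, 17, 18}
((C ∪ B) ∖ ((B △ C) ∪ A)')' = {4, 8, 9, 10, 12, 14, 15, 16}
|((C ∪ B) ∖ ((B △ C) ∪ A)')'| = 8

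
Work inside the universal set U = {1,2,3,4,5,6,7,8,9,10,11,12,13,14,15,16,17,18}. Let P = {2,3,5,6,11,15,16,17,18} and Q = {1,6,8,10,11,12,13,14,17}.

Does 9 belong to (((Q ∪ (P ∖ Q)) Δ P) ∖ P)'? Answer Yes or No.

9 ∉ P and 9 ∉ Q, so 9 ∉ P ∖ Q
9 ∉ Q and 9 ∉ (P ∖ Q), so 9 ∉ Q ∪ (P ∖ Q)
9 ∉ (Q ∪ (P ∖ Q)) and 9 ∉ P, so 9 ∉ (Q ∪ (P ∖ Q)) Δ P
9 ∉ ((Q ∪ (P ∖ Q)) Δ P) and 9 ∉ P, so 9 ∉ ((Q ∪ (P ∖ Q)) Δ P) ∖ P
9 ∈ (((Q ∪ (P ∖ Q)) Δ P) ∖ P)' since 9 ∉ (((Q ∪ (P ∖ Q)) Δ P) ∖ P)

Yes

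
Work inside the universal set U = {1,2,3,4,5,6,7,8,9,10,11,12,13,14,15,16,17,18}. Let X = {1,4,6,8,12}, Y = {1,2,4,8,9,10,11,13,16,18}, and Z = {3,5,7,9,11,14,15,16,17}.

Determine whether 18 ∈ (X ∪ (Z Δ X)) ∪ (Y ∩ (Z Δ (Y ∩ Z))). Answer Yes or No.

No

18 ∉ Z and 18 ∉ X, so 18 ∉ Z Δ X
18 ∉ X and 18 ∉ (Z Δ X), so 18 ∉ X ∪ (Z Δ X)
18 ∈ Y and 18 ∉ Z, so 18 ∉ Y ∩ Z
18 ∉ Z and 18 ∉ (Y ∩ Z), so 18 ∉ Z Δ (Y ∩ Z)
18 ∈ Y and 18 ∉ (Z Δ (Y ∩ Z)), so 18 ∉ Y ∩ (Z Δ (Y ∩ Z))
18 ∉ (X ∪ (Z Δ X)) and 18 ∉ (Y ∩ (Z Δ (Y ∩ Z))), so 18 ∉ (X ∪ (Z Δ X)) ∪ (Y ∩ (Z Δ (Y ∩ Z)))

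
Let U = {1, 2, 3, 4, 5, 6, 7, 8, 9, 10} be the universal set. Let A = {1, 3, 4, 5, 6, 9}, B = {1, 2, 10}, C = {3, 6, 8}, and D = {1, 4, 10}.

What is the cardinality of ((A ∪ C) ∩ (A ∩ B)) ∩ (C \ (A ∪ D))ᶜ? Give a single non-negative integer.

A ∪ C = {1, 3, 4, 5, 6, 8, 9}
A ∩ B = {1}
(A ∪ C) ∩ (A ∩ B) = {1}
A ∪ D = {1, 3, 4, 5, 6, 9, 10}
C \ (A ∪ D) = {8}
(C \ (A ∪ D))ᶜ = {1, 2, 3, 4, 5, 6, 7, 9, 10}
((A ∪ C) ∩ (A ∩ B)) ∩ (C \ (A ∪ D))ᶜ = {1}
|((A ∪ C) ∩ (A ∩ B)) ∩ (C \ (A ∪ D))ᶜ| = 1

1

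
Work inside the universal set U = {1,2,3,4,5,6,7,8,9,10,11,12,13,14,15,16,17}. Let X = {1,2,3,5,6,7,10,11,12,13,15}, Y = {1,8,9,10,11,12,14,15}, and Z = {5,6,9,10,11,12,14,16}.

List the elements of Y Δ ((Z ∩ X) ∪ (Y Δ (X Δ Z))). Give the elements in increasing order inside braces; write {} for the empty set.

{1,2,3,5,6,7,9,13,14,15,16}

Z ∩ X = {5,6,10,11,12}
X Δ Z = {1,2,3,7,9,13,14,15,16}
Y Δ (X Δ Z) = {2,3,7,8,10,11,12,13,16}
(Z ∩ X) ∪ (Y Δ (X Δ Z)) = {2,3,5,6,7,8,10,11,12,13,16}
Y Δ ((Z ∩ X) ∪ (Y Δ (X Δ Z))) = {1,2,3,5,6,7,9,13,14,15,16}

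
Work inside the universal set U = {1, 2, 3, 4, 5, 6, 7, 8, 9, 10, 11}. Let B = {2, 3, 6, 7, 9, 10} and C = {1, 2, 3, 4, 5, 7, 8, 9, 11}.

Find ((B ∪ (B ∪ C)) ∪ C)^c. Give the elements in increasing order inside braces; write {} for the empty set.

{}

B ∪ C = {1, 2, 3, 4, 5, 6, 7, 8, 9, 10, 11}
B ∪ (B ∪ C) = {1, 2, 3, 4, 5, 6, 7, 8, 9, 10, 11}
(B ∪ (B ∪ C)) ∪ C = {1, 2, 3, 4, 5, 6, 7, 8, 9, 10, 11}
((B ∪ (B ∪ C)) ∪ C)^c = {}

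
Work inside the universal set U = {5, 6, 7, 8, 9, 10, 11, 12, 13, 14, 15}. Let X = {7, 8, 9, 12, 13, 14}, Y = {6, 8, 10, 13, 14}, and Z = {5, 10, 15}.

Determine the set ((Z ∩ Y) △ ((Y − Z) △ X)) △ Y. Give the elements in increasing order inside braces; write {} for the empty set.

Z ∩ Y = {10}
Y − Z = {6, 8, 13, 14}
(Y − Z) △ X = {6, 7, 9, 12}
(Z ∩ Y) △ ((Y − Z) △ X) = {6, 7, 9, 10, 12}
((Z ∩ Y) △ ((Y − Z) △ X)) △ Y = {7, 8, 9, 12, 13, 14}

{7, 8, 9, 12, 13, 14}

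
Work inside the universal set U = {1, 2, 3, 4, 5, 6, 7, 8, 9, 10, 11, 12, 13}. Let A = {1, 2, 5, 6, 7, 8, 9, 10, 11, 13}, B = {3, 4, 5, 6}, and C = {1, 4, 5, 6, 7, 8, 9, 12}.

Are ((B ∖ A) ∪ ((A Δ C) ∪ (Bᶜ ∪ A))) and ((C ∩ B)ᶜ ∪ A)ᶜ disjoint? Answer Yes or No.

B ∖ A = {3, 4}
A Δ C = {2, 4, 10, 11, 12, 13}
Bᶜ = {1, 2, 7, 8, 9, 10, 11, 12, 13}
Bᶜ ∪ A = {1, 2, 5, 6, 7, 8, 9, 10, 11, 12, 13}
(A Δ C) ∪ (Bᶜ ∪ A) = {1, 2, 4, 5, 6, 7, 8, 9, 10, 11, 12, 13}
(B ∖ A) ∪ ((A Δ C) ∪ (Bᶜ ∪ A)) = {1, 2, 3, 4, 5, 6, 7, 8, 9, 10, 11, 12, 13}
C ∩ B = {4, 5, 6}
(C ∩ B)ᶜ = {1, 2, 3, 7, 8, 9, 10, 11, 12, 13}
(C ∩ B)ᶜ ∪ A = {1, 2, 3, 5, 6, 7, 8, 9, 10, 11, 12, 13}
((C ∩ B)ᶜ ∪ A)ᶜ = {4}
4 lies in both, so they are not disjoint.

No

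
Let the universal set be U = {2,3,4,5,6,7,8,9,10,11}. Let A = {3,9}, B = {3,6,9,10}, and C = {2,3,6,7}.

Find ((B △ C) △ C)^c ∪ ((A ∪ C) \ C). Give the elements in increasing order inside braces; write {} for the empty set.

B △ C = {2,7,9,10}
(B △ C) △ C = {3,6,9,10}
((B △ C) △ C)^c = {2,4,5,7,8,11}
A ∪ C = {2,3,6,7,9}
(A ∪ C) \ C = {9}
((B △ C) △ C)^c ∪ ((A ∪ C) \ C) = {2,4,5,7,8,9,11}

{2,4,5,7,8,9,11}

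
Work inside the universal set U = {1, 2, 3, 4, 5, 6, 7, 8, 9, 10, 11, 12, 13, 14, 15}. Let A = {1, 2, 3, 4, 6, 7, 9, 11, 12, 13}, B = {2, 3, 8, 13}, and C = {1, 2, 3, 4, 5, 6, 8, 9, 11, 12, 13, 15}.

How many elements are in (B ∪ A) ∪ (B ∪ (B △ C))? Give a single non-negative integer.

B ∪ A = {1, 2, 3, 4, 6, 7, 8, 9, 11, 12, 13}
B △ C = {1, 4, 5, 6, 9, 11, 12, 15}
B ∪ (B △ C) = {1, 2, 3, 4, 5, 6, 8, 9, 11, 12, 13, 15}
(B ∪ A) ∪ (B ∪ (B △ C)) = {1, 2, 3, 4, 5, 6, 7, 8, 9, 11, 12, 13, 15}
|(B ∪ A) ∪ (B ∪ (B △ C))| = 13

13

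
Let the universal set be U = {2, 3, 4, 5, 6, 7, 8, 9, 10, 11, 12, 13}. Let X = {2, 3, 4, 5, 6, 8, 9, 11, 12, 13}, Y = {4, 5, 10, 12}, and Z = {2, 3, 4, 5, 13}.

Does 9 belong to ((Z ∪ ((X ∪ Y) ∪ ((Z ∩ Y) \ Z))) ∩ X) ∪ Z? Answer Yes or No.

Yes

9 ∈ X and 9 ∉ Y, so 9 ∈ X ∪ Y
9 ∉ Z and 9 ∉ Y, so 9 ∉ Z ∩ Y
9 ∉ (Z ∩ Y) and 9 ∉ Z, so 9 ∉ (Z ∩ Y) \ Z
9 ∈ (X ∪ Y) and 9 ∉ ((Z ∩ Y) \ Z), so 9 ∈ (X ∪ Y) ∪ ((Z ∩ Y) \ Z)
9 ∉ Z and 9 ∈ ((X ∪ Y) ∪ ((Z ∩ Y) \ Z)), so 9 ∈ Z ∪ ((X ∪ Y) ∪ ((Z ∩ Y) \ Z))
9 ∈ (Z ∪ ((X ∪ Y) ∪ ((Z ∩ Y) \ Z))) and 9 ∈ X, so 9 ∈ (Z ∪ ((X ∪ Y) ∪ ((Z ∩ Y) \ Z))) ∩ X
9 ∈ ((Z ∪ ((X ∪ Y) ∪ ((Z ∩ Y) \ Z))) ∩ X) and 9 ∉ Z, so 9 ∈ ((Z ∪ ((X ∪ Y) ∪ ((Z ∩ Y) \ Z))) ∩ X) ∪ Z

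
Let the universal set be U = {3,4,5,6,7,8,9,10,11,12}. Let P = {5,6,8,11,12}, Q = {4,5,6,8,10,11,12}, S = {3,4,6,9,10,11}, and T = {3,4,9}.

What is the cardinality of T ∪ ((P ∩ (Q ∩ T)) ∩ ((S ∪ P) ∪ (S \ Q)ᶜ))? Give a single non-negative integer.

Q ∩ T = {4}
P ∩ (Q ∩ T) = {}
S ∪ P = {3,4,5,6,8,9,10,11,12}
S \ Q = {3,9}
(S \ Q)ᶜ = {4,5,6,7,8,10,11,12}
(S ∪ P) ∪ (S \ Q)ᶜ = {3,4,5,6,7,8,9,10,11,12}
(P ∩ (Q ∩ T)) ∩ ((S ∪ P) ∪ (S \ Q)ᶜ) = {}
T ∪ ((P ∩ (Q ∩ T)) ∩ ((S ∪ P) ∪ (S \ Q)ᶜ)) = {3,4,9}
|T ∪ ((P ∩ (Q ∩ T)) ∩ ((S ∪ P) ∪ (S \ Q)ᶜ))| = 3

3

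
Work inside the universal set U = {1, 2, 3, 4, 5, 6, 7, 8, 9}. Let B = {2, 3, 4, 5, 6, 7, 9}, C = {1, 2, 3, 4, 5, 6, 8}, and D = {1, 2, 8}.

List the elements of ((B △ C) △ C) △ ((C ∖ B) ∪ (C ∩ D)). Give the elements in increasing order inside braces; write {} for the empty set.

{1, 3, 4, 5, 6, 7, 8, 9}

B △ C = {1, 7, 8, 9}
(B △ C) △ C = {2, 3, 4, 5, 6, 7, 9}
C ∖ B = {1, 8}
C ∩ D = {1, 2, 8}
(C ∖ B) ∪ (C ∩ D) = {1, 2, 8}
((B △ C) △ C) △ ((C ∖ B) ∪ (C ∩ D)) = {1, 3, 4, 5, 6, 7, 8, 9}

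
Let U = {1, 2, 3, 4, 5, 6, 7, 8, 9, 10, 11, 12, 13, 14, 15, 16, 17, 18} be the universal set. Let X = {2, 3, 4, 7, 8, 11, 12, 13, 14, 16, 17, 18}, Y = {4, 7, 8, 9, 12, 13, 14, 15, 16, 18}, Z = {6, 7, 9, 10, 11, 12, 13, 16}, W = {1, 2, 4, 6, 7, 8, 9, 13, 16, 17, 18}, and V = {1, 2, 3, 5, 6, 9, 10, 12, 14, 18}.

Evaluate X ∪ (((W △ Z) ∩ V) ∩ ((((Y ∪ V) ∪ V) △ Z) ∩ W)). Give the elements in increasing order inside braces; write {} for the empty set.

W △ Z = {1, 2, 4, 8, 10, 11, 12, 17, 18}
(W △ Z) ∩ V = {1, 2, 10, 12, 18}
Y ∪ V = {1, 2, 3, 4, 5, 6, 7, 8, 9, 10, 12, 13, 14, 15, 16, 18}
(Y ∪ V) ∪ V = {1, 2, 3, 4, 5, 6, 7, 8, 9, 10, 12, 13, 14, 15, 16, 18}
((Y ∪ V) ∪ V) △ Z = {1, 2, 3, 4, 5, 8, 11, 14, 15, 18}
(((Y ∪ V) ∪ V) △ Z) ∩ W = {1, 2, 4, 8, 18}
((W △ Z) ∩ V) ∩ ((((Y ∪ V) ∪ V) △ Z) ∩ W) = {1, 2, 18}
X ∪ (((W △ Z) ∩ V) ∩ ((((Y ∪ V) ∪ V) △ Z) ∩ W)) = {1, 2, 3, 4, 7, 8, 11, 12, 13, 14, 16, 17, 18}

{1, 2, 3, 4, 7, 8, 11, 12, 13, 14, 16, 17, 18}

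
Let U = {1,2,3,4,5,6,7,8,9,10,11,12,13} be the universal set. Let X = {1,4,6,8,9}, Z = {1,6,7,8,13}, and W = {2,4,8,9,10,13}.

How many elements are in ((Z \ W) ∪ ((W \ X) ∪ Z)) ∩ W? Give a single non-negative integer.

Z \ W = {1,6,7}
W \ X = {2,10,13}
(W \ X) ∪ Z = {1,2,6,7,8,10,13}
(Z \ W) ∪ ((W \ X) ∪ Z) = {1,2,6,7,8,10,13}
((Z \ W) ∪ ((W \ X) ∪ Z)) ∩ W = {2,8,10,13}
|((Z \ W) ∪ ((W \ X) ∪ Z)) ∩ W| = 4

4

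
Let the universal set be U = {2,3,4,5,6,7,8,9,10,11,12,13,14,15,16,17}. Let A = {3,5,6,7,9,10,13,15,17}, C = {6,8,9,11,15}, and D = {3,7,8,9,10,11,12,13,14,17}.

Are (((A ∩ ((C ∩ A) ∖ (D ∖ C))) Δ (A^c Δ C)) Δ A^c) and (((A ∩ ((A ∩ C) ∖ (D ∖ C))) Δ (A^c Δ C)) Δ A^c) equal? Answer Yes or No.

C ∩ A = {6,9,15}
D ∖ C = {3,7,10,12,13,14,17}
(C ∩ A) ∖ (D ∖ C) = {6,9,15}
A ∩ ((C ∩ A) ∖ (D ∖ C)) = {6,9,15}
A^c = {2,4,8,11,12,14,16}
A^c Δ C = {2,4,6,9,12,14,15,16}
(A ∩ ((C ∩ A) ∖ (D ∖ C))) Δ (A^c Δ C) = {2,4,12,14,16}
((A ∩ ((C ∩ A) ∖ (D ∖ C))) Δ (A^c Δ C)) Δ A^c = {8,11}
A ∩ C = {6,9,15}
(A ∩ C) ∖ (D ∖ C) = {6,9,15}
A ∩ ((A ∩ C) ∖ (D ∖ C)) = {6,9,15}
(A ∩ ((A ∩ C) ∖ (D ∖ C))) Δ (A^c Δ C) = {2,4,12,14,16}
((A ∩ ((A ∩ C) ∖ (D ∖ C))) Δ (A^c Δ C)) Δ A^c = {8,11}
Both equal {8,11}, so ((A ∩ ((C ∩ A) ∖ (D ∖ C))) Δ (A^c Δ C)) Δ A^c = ((A ∩ ((A ∩ C) ∖ (D ∖ C))) Δ (A^c Δ C)) Δ A^c.

Yes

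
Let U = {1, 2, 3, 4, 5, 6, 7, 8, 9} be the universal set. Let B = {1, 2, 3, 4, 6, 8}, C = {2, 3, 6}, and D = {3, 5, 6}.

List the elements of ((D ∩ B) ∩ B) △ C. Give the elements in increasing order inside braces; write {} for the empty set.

D ∩ B = {3, 6}
(D ∩ B) ∩ B = {3, 6}
((D ∩ B) ∩ B) △ C = {2}

{2}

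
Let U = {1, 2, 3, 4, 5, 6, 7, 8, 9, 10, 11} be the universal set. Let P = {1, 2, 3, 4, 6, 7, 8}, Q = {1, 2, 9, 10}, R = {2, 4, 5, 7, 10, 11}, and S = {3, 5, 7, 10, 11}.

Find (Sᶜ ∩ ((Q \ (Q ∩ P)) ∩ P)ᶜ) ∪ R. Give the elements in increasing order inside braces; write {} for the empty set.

{1, 2, 4, 5, 6, 7, 8, 9, 10, 11}

Sᶜ = {1, 2, 4, 6, 8, 9}
Q ∩ P = {1, 2}
Q \ (Q ∩ P) = {9, 10}
(Q \ (Q ∩ P)) ∩ P = {}
((Q \ (Q ∩ P)) ∩ P)ᶜ = {1, 2, 3, 4, 5, 6, 7, 8, 9, 10, 11}
Sᶜ ∩ ((Q \ (Q ∩ P)) ∩ P)ᶜ = {1, 2, 4, 6, 8, 9}
(Sᶜ ∩ ((Q \ (Q ∩ P)) ∩ P)ᶜ) ∪ R = {1, 2, 4, 5, 6, 7, 8, 9, 10, 11}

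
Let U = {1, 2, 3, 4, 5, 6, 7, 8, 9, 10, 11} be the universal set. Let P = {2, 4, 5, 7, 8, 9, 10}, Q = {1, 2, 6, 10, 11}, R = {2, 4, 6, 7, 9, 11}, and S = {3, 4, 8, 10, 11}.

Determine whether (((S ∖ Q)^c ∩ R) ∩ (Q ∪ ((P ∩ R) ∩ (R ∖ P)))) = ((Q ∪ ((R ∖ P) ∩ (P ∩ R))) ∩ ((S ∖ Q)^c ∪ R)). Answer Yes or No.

S ∖ Q = {3, 4, 8}
(S ∖ Q)^c = {1, 2, 5, 6, 7, 9, 10, 11}
(S ∖ Q)^c ∩ R = {2, 6, 7, 9, 11}
P ∩ R = {2, 4, 7, 9}
R ∖ P = {6, 11}
(P ∩ R) ∩ (R ∖ P) = {}
Q ∪ ((P ∩ R) ∩ (R ∖ P)) = {1, 2, 6, 10, 11}
((S ∖ Q)^c ∩ R) ∩ (Q ∪ ((P ∩ R) ∩ (R ∖ P))) = {2, 6, 11}
(R ∖ P) ∩ (P ∩ R) = {}
Q ∪ ((R ∖ P) ∩ (P ∩ R)) = {1, 2, 6, 10, 11}
(S ∖ Q)^c ∪ R = {1, 2, 4, 5, 6, 7, 9, 10, 11}
(Q ∪ ((R ∖ P) ∩ (P ∩ R))) ∩ ((S ∖ Q)^c ∪ R) = {1, 2, 6, 10, 11}
1 ∈ (Q ∪ ((R ∖ P) ∩ (P ∩ R))) ∩ ((S ∖ Q)^c ∪ R) but 1 ∉ ((S ∖ Q)^c ∩ R) ∩ (Q ∪ ((P ∩ R) ∩ (R ∖ P))), so they differ.

No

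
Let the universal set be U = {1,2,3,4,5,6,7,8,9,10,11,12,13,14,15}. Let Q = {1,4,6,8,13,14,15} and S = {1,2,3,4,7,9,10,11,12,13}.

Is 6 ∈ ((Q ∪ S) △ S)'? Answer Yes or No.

6 ∈ Q and 6 ∉ S, so 6 ∈ Q ∪ S
6 ∈ (Q ∪ S) and 6 ∉ S, so 6 ∈ (Q ∪ S) △ S
6 ∉ ((Q ∪ S) △ S)' since 6 ∈ ((Q ∪ S) △ S)

No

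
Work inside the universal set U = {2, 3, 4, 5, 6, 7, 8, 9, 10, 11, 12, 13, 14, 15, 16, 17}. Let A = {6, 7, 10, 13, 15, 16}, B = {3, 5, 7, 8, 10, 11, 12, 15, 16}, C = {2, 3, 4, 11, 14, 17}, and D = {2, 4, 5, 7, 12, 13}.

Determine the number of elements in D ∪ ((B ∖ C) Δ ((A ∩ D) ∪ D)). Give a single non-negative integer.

B ∖ C = {5, 7, 8, 10, 12, 15, 16}
A ∩ D = {7, 13}
(A ∩ D) ∪ D = {2, 4, 5, 7, 12, 13}
(B ∖ C) Δ ((A ∩ D) ∪ D) = {2, 4, 8, 10, 13, 15, 16}
D ∪ ((B ∖ C) Δ ((A ∩ D) ∪ D)) = {2, 4, 5, 7, 8, 10, 12, 13, 15, 16}
|D ∪ ((B ∖ C) Δ ((A ∩ D) ∪ D))| = 10

10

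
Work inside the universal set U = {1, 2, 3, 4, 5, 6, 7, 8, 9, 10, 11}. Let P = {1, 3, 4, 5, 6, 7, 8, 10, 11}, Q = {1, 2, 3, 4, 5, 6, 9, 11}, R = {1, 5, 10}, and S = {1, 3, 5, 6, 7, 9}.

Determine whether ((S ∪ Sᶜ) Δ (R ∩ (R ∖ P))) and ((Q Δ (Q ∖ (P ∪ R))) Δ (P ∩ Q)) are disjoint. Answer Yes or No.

Sᶜ = {2, 4, 8, 10, 11}
S ∪ Sᶜ = {1, 2, 3, 4, 5, 6, 7, 8, 9, 10, 11}
R ∖ P = {}
R ∩ (R ∖ P) = {}
(S ∪ Sᶜ) Δ (R ∩ (R ∖ P)) = {1, 2, 3, 4, 5, 6, 7, 8, 9, 10, 11}
P ∪ R = {1, 3, 4, 5, 6, 7, 8, 10, 11}
Q ∖ (P ∪ R) = {2, 9}
Q Δ (Q ∖ (P ∪ R)) = {1, 3, 4, 5, 6, 11}
P ∩ Q = {1, 3, 4, 5, 6, 11}
(Q Δ (Q ∖ (P ∪ R))) Δ (P ∩ Q) = {}
{1, 2, 3, 4, 5, 6, 7, 8, 9, 10, 11} and {} share no elements.

Yes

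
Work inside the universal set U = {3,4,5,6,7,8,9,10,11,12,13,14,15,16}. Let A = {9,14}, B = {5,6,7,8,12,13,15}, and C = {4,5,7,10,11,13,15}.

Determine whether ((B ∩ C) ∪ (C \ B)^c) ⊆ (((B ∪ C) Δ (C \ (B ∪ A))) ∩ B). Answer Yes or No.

B ∩ C = {5,7,13,15}
C \ B = {4,10,11}
(C \ B)^c = {3,5,6,7,8,9,12,13,14,15,16}
(B ∩ C) ∪ (C \ B)^c = {3,5,6,7,8,9,12,13,14,15,16}
B ∪ C = {4,5,6,7,8,10,11,12,13,15}
B ∪ A = {5,6,7,8,9,12,13,14,15}
C \ (B ∪ A) = {4,10,11}
(B ∪ C) Δ (C \ (B ∪ A)) = {5,6,7,8,12,13,15}
((B ∪ C) Δ (C \ (B ∪ A))) ∩ B = {5,6,7,8,12,13,15}
3 ∈ (B ∩ C) ∪ (C \ B)^c but 3 ∉ ((B ∪ C) Δ (C \ (B ∪ A))) ∩ B, so the inclusion fails.

No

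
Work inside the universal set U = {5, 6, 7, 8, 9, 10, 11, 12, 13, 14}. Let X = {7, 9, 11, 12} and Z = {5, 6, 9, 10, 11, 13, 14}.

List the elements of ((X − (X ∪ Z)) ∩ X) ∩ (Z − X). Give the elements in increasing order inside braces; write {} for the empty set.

{}

X ∪ Z = {5, 6, 7, 9, 10, 11, 12, 13, 14}
X − (X ∪ Z) = {}
(X − (X ∪ Z)) ∩ X = {}
Z − X = {5, 6, 10, 13, 14}
((X − (X ∪ Z)) ∩ X) ∩ (Z − X) = {}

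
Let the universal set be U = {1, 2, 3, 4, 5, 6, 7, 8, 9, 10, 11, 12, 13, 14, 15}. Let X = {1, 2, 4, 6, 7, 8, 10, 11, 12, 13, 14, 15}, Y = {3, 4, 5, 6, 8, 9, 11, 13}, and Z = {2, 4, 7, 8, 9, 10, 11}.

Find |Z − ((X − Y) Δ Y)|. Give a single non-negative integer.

X − Y = {1, 2, 7, 10, 12, 14, 15}
(X − Y) Δ Y = {1, 2, 3, 4, 5, 6, 7, 8, 9, 10, 11, 12, 13, 14, 15}
Z − ((X − Y) Δ Y) = {}
|Z − ((X − Y) Δ Y)| = 0

0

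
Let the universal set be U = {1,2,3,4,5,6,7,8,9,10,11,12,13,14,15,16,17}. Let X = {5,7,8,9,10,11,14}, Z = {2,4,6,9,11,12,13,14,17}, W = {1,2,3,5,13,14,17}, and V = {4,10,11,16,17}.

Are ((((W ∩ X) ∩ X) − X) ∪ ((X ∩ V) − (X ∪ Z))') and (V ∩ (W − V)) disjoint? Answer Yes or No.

Yes

W ∩ X = {5,14}
(W ∩ X) ∩ X = {5,14}
((W ∩ X) ∩ X) − X = {}
X ∩ V = {10,11}
X ∪ Z = {2,4,5,6,7,8,9,10,11,12,13,14,17}
(X ∩ V) − (X ∪ Z) = {}
((X ∩ V) − (X ∪ Z))' = {1,2,3,4,5,6,7,8,9,10,11,12,13,14,15,16,17}
(((W ∩ X) ∩ X) − X) ∪ ((X ∩ V) − (X ∪ Z))' = {1,2,3,4,5,6,7,8,9,10,11,12,13,14,15,16,17}
W − V = {1,2,3,5,13,14}
V ∩ (W − V) = {}
{1,2,3,4,5,6,7,8,9,10,11,12,13,14,15,16,17} and {} share no elements.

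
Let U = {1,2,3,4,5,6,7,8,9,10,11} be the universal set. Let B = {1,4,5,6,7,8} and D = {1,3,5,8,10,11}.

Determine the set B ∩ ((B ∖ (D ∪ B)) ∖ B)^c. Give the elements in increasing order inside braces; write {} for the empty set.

D ∪ B = {1,3,4,5,6,7,8,10,11}
B ∖ (D ∪ B) = {}
(B ∖ (D ∪ B)) ∖ B = {}
((B ∖ (D ∪ B)) ∖ B)^c = {1,2,3,4,5,6,7,8,9,10,11}
B ∩ ((B ∖ (D ∪ B)) ∖ B)^c = {1,4,5,6,7,8}

{1,4,5,6,7,8}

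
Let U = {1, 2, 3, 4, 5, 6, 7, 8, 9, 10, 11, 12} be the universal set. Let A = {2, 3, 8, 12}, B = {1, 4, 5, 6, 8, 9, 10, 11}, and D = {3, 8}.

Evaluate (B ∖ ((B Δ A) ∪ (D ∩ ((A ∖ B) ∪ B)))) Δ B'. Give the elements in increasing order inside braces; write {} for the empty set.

B Δ A = {1, 2, 3, 4, 5, 6, 9, 10, 11, 12}
A ∖ B = {2, 3, 12}
(A ∖ B) ∪ B = {1, 2, 3, 4, 5, 6, 8, 9, 10, 11, 12}
D ∩ ((A ∖ B) ∪ B) = {3, 8}
(B Δ A) ∪ (D ∩ ((A ∖ B) ∪ B)) = {1, 2, 3, 4, 5, 6, 8, 9, 10, 11, 12}
B ∖ ((B Δ A) ∪ (D ∩ ((A ∖ B) ∪ B))) = {}
B' = {2, 3, 7, 12}
(B ∖ ((B Δ A) ∪ (D ∩ ((A ∖ B) ∪ B)))) Δ B' = {2, 3, 7, 12}

{2, 3, 7, 12}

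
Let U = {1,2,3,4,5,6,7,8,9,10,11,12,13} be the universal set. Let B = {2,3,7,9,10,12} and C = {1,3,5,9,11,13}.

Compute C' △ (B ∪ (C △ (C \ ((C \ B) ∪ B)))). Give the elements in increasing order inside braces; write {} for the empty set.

C' = {2,4,6,7,8,10,12}
C \ B = {1,5,11,13}
(C \ B) ∪ B = {1,2,3,5,7,9,10,11,12,13}
C \ ((C \ B) ∪ B) = {}
C △ (C \ ((C \ B) ∪ B)) = {1,3,5,9,11,13}
B ∪ (C △ (C \ ((C \ B) ∪ B))) = {1,2,3,5,7,9,10,11,12,13}
C' △ (B ∪ (C △ (C \ ((C \ B) ∪ B)))) = {1,3,4,5,6,8,9,11,13}

{1,3,4,5,6,8,9,11,13}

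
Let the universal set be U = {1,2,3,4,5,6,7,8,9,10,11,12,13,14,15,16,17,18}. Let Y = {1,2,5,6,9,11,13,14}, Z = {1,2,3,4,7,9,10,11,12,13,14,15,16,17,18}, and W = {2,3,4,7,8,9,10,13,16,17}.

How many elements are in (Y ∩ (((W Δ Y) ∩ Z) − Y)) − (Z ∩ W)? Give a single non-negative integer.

0

W Δ Y = {1,3,4,5,6,7,8,10,11,14,16,17}
(W Δ Y) ∩ Z = {1,3,4,7,10,11,14,16,17}
((W Δ Y) ∩ Z) − Y = {3,4,7,10,16,17}
Y ∩ (((W Δ Y) ∩ Z) − Y) = {}
Z ∩ W = {2,3,4,7,9,10,13,16,17}
(Y ∩ (((W Δ Y) ∩ Z) − Y)) − (Z ∩ W) = {}
|(Y ∩ (((W Δ Y) ∩ Z) − Y)) − (Z ∩ W)| = 0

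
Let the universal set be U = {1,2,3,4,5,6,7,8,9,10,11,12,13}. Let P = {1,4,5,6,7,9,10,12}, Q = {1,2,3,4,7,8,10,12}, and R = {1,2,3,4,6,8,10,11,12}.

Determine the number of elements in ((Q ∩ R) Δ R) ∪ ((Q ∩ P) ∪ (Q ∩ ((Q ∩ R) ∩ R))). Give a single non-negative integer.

10

Q ∩ R = {1,2,3,4,8,10,12}
(Q ∩ R) Δ R = {6,11}
Q ∩ P = {1,4,7,10,12}
(Q ∩ R) ∩ R = {1,2,3,4,8,10,12}
Q ∩ ((Q ∩ R) ∩ R) = {1,2,3,4,8,10,12}
(Q ∩ P) ∪ (Q ∩ ((Q ∩ R) ∩ R)) = {1,2,3,4,7,8,10,12}
((Q ∩ R) Δ R) ∪ ((Q ∩ P) ∪ (Q ∩ ((Q ∩ R) ∩ R))) = {1,2,3,4,6,7,8,10,11,12}
|((Q ∩ R) Δ R) ∪ ((Q ∩ P) ∪ (Q ∩ ((Q ∩ R) ∩ R)))| = 10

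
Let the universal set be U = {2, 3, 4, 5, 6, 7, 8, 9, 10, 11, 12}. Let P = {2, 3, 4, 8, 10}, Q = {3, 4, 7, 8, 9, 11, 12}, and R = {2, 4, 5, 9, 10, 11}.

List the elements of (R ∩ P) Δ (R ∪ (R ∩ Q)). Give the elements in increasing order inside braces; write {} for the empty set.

{5, 9, 11}

R ∩ P = {2, 4, 10}
R ∩ Q = {4, 9, 11}
R ∪ (R ∩ Q) = {2, 4, 5, 9, 10, 11}
(R ∩ P) Δ (R ∪ (R ∩ Q)) = {5, 9, 11}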